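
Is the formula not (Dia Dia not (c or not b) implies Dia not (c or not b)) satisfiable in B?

1. not (Dia Dia not (c or not b) implies Dia not (c or not b)), w0
2. Dia Dia not (c or not b), w0
3. not Dia not (c or not b), w0
4. c or not b, w0
5. not b, w0
6. Dia not (c or not b), w1
7. c or not b, w1
8. not b, w1
9. not (c or not b), w2
10. not c, w2
11. b, w2
Accessibility: w0Rw0, w0Rw1, w1Rw0, w1Rw1, w1Rw2, w2Rw1, w2Rw2

Satisfiable (open branch found)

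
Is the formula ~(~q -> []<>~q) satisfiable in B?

1. ~(~q -> []<>~q), 0
2. ~q, 0   [~->-rule on 1]
3. ~[]<>~q, 0   [~->-rule on 1]
4. ~<>~q, 1   [~[]-rule on 3: fresh world 1, 0R1]
5. q, 0   [~<>-rule on 4 via 1R0]
Accessibility: 0R0, 0R1, 1R0, 1R1
Branch closes: q and ~q both at 0.
(One branch shown.) All branches close.

No, unsatisfiable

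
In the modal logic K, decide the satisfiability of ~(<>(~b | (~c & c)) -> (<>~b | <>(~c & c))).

1. ~(<>(~b | (~c & c)) -> (<>~b | <>(~c & c))), w0
2. <>(~b | (~c & c)), w0
3. ~(<>~b | <>(~c & c)), w0
4. ~<>~b, w0
5. ~<>(~c & c), w0
6. ~b | (~c & c), w1
7. b, w1
8. ~(~c & c), w1
9. ~c & c, w1
10. ~c, w1
11. c, w1
Accessibility: w0Rw1
Branch closes: c and ~c both at w1.
All branches of the tableau close; one closing branch shown above.

Unsatisfiable (every branch closes)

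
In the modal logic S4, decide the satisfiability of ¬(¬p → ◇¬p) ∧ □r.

1. ¬(¬p → ◇¬p) ∧ □r, w0
2. ¬(¬p → ◇¬p), w0   [∧-rule on 1]
3. □r, w0   [∧-rule on 1]
4. ¬p, w0   [¬→-rule on 2]
5. ¬◇¬p, w0   [¬→-rule on 2]
6. r, w0   [□-rule on 3 via w0Rw0]
7. p, w0   [¬◇-rule on 5 via w0Rw0]
Accessibility: w0Rw0
Branch closes: p and ¬p both at w0.
(One branch shown.) All branches close.

Unsatisfiable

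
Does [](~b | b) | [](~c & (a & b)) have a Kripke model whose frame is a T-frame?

1. [](~b | b) | [](~c & (a & b)), u
2. [](~c & (a & b)), u
3. ~c & (a & b), u
4. ~c, u
5. a & b, u
6. a, u
7. b, u
Accessibility: uRu

Satisfiable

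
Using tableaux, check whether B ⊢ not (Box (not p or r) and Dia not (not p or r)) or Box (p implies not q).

Yes, valid

Tableau for the negation not (not (Box (not p or r) and Dia not (not p or r)) or Box (p implies not q)):
1. not (not (Box (not p or r) and Dia not (not p or r)) or Box (p implies not q)), 0
2. Box (not p or r) and Dia not (not p or r), 0   [neg-or-rule on 1]
3. not Box (p implies not q), 0   [neg-or-rule on 1]
4. Box (not p or r), 0   [and-rule on 2]
5. Dia not (not p or r), 0   [and-rule on 2]
6. not p or r, 0   [Box-rule on 4 via 0R0]
7. r, 0   [or-rule on 6 (branches; this branch)]
8. not (p implies not q), 1   [neg-Box-rule on 3: fresh world 1, 0R1]
9. p, 1   [neg-implies-rule on 8]
10. q, 1   [neg-implies-rule on 8]
11. not p or r, 1   [Box-rule on 4 via 0R1]
12. r, 1   [or-rule on 11 (branches; this branch)]
13. not (not p or r), 2   [Dia-rule on 5: fresh world 2, 0R2]
14. p, 2   [neg-or-rule on 13]
15. not r, 2   [neg-or-rule on 13]
16. not p or r, 2   [Box-rule on 4 via 0R2]
17. r, 2   [or-rule on 16 (branches; this branch)]
Accessibility: 0R0, 0R1, 0R2, 1R0, 1R1, 2R0, 2R2
Branch closes: r and not r both at 2.
Every branch of the negation's tableau closes; the branch above is one of them.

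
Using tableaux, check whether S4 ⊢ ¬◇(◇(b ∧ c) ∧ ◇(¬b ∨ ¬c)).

Not valid

Tableau for the negation ◇(◇(b ∧ c) ∧ ◇(¬b ∨ ¬c)):
1. ◇(◇(b ∧ c) ∧ ◇(¬b ∨ ¬c)), w0
2. ◇(b ∧ c) ∧ ◇(¬b ∨ ¬c), w1
3. ◇(b ∧ c), w1
4. ◇(¬b ∨ ¬c), w1
5. b ∧ c, w2
6. b, w2
7. c, w2
8. ¬b ∨ ¬c, w3
9. ¬c, w3
Accessibility: w0Rw0, w0Rw1, w0Rw2, w0Rw3, w1Rw1, w1Rw2, w1Rw3, w2Rw2, w3Rw3
The negation has an open branch (countermodel exists).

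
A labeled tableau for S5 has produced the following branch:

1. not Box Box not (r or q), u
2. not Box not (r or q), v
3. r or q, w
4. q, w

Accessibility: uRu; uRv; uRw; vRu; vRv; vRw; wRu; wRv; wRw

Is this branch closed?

Not closed

No atom appears with both signs at the same world.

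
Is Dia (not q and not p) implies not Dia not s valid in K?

Tableau for the negation not (Dia (not q and not p) implies not Dia not s):
1. not (Dia (not q and not p) implies not Dia not s), w0
2. Dia (not q and not p), w0
3. Dia not s, w0
4. not q and not p, w1
5. not q, w1
6. not p, w1
7. not s, w2
Accessibility: w0Rw1, w0Rw2
The negation has an open branch (countermodel exists).

No, not valid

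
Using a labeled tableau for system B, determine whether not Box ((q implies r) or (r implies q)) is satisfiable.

Unsatisfiable

1. not Box ((q implies r) or (r implies q)), 0
2. not ((q implies r) or (r implies q)), 1
3. not (q implies r), 1
4. not (r implies q), 1
5. q, 1
6. not r, 1
7. r, 1
8. not q, 1
Accessibility: 0R0, 0R1, 1R0, 1R1
Branch closes: r and not r both at 1.
All branches of the tableau close; one closing branch shown above.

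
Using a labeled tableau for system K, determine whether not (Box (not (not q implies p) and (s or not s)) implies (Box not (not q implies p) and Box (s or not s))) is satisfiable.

Unsatisfiable (every branch closes)

1. not (Box (not (not q implies p) and (s or not s)) implies (Box not (not q implies p) and Box (s or not s))), w0
2. Box (not (not q implies p) and (s or not s)), w0   [neg-implies-rule on 1]
3. not (Box not (not q implies p) and Box (s or not s)), w0   [neg-implies-rule on 1]
4. not Box not (not q implies p), w0   [neg-and-rule on 3 (branches; this branch)]
5. not q implies p, w1   [neg-Box-rule on 4: fresh world w1, w0Rw1]
6. not (not q implies p) and (s or not s), w1   [Box-rule on 2 via w0Rw1]
7. not (not q implies p), w1   [and-rule on 6]
8. s or not s, w1   [and-rule on 6]
9. not q, w1   [neg-implies-rule on 7]
10. not p, w1   [neg-implies-rule on 7]
11. p, w1   [implies-rule on 5 (branches; this branch)]
Accessibility: w0Rw1
Branch closes: p and not p both at w1.
(One branch shown.) All branches close.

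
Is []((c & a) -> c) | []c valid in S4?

Tableau for the negation ~([]((c & a) -> c) | []c):
1. ~([]((c & a) -> c) | []c), 0
2. ~[]((c & a) -> c), 0
3. ~[]c, 0
4. ~((c & a) -> c), 1
5. c & a, 1
6. ~c, 1
7. c, 1
8. a, 1
Accessibility: 0R0, 0R1, 1R1
Branch closes: c and ~c both at 1.
Every branch of the negation's tableau closes; the branch above is one of them.

Valid in S4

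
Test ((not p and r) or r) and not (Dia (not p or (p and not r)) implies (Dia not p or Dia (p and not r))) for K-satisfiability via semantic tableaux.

1. ((not p and r) or r) and not (Dia (not p or (p and not r)) implies (Dia not p or Dia (p and not r))), 0
2. (not p and r) or r, 0
3. not (Dia (not p or (p and not r)) implies (Dia not p or Dia (p and not r))), 0
4. Dia (not p or (p and not r)), 0
5. not (Dia not p or Dia (p and not r)), 0
6. not Dia not p, 0
7. not Dia (p and not r), 0
8. not p and r, 0
9. not p, 0
10. r, 0
11. not p or (p and not r), 1
12. p, 1
13. not (p and not r), 1
14. p and not r, 1
15. not r, 1
16. r, 1
Accessibility: 0R1
Branch closes: r and not r both at 1.
Every branch closes; the branch above is one of them.

Unsatisfiable (every branch closes)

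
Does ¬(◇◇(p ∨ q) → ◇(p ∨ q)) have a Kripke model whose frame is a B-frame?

1. ¬(◇◇(p ∨ q) → ◇(p ∨ q)), u
2. ◇◇(p ∨ q), u
3. ¬◇(p ∨ q), u
4. ¬(p ∨ q), u
5. ¬p, u
6. ¬q, u
7. ◇(p ∨ q), v
8. ¬(p ∨ q), v
9. ¬p, v
10. ¬q, v
11. p ∨ q, w
12. q, w
Accessibility: uRu, uRv, vRu, vRv, vRw, wRv, wRw

Satisfiable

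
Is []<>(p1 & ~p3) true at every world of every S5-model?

Invalid (countermodel exists)

Tableau for the negation ~[]<>(p1 & ~p3):
1. ~[]<>(p1 & ~p3), u
2. ~<>(p1 & ~p3), v
3. ~(p1 & ~p3), u
4. ~(p1 & ~p3), v
5. p3, u
6. p3, v
Accessibility: uRu, uRv, vRu, vRv
The negation has an open branch (countermodel exists).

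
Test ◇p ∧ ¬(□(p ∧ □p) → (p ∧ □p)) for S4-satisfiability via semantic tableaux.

No, unsatisfiable

1. ◇p ∧ ¬(□(p ∧ □p) → (p ∧ □p)), w0
2. ◇p, w0
3. ¬(□(p ∧ □p) → (p ∧ □p)), w0
4. □(p ∧ □p), w0
5. ¬(p ∧ □p), w0
6. p ∧ □p, w0
7. p, w0
8. □p, w0
9. ¬□p, w0
10. p, w1
11. p ∧ □p, w1
12. □p, w1
13. ¬p, w2
14. p ∧ □p, w2
15. p, w2
16. □p, w2
Accessibility: w0Rw0, w0Rw1, w0Rw2, w1Rw1, w2Rw2
Branch closes: p and ¬p both at w2.
(One branch shown.) All branches close.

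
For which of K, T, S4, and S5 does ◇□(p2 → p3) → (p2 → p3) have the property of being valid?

S4-tableau for the negation ¬(◇□(p2 → p3) → (p2 → p3)):
1. ¬(◇□(p2 → p3) → (p2 → p3)), 0
2. ◇□(p2 → p3), 0   [¬→-rule on 1]
3. ¬(p2 → p3), 0   [¬→-rule on 1]
4. p2, 0   [¬→-rule on 3]
5. ¬p3, 0   [¬→-rule on 3]
6. □(p2 → p3), 1   [◇-rule on 2: fresh world 1, 0R1]
7. p2 → p3, 1   [□-rule on 6 via 1R1]
8. p3, 1   [→-rule on 7 (branches; this branch)]
Accessibility: 0R0, 0R1, 1R1
Complete open branch: countermodel on an S4-frame, so not valid in S4, nor in K, T (the same frame is also a K-frame and a T-frame).
S5-tableau for the negation ¬(◇□(p2 → p3) → (p2 → p3)):
1. ¬(◇□(p2 → p3) → (p2 → p3)), 0
2. ◇□(p2 → p3), 0   [¬→-rule on 1]
3. ¬(p2 → p3), 0   [¬→-rule on 1]
4. p2, 0   [¬→-rule on 3]
5. ¬p3, 0   [¬→-rule on 3]
6. □(p2 → p3), 1   [◇-rule on 2: fresh world 1, 0R1]
7. p2 → p3, 0   [□-rule on 6 via 1R0]
8. p2 → p3, 1   [□-rule on 6 via 1R1]
9. p3, 0   [→-rule on 7 (branches; this branch)]
Accessibility: 0R0, 0R1, 1R0, 1R1
Branch closes: p3 and ¬p3 both at 0.
Every branch closes (one shown): valid in S5.

S5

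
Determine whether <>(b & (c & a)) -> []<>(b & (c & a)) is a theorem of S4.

Invalid (countermodel exists)

Tableau for the negation ~(<>(b & (c & a)) -> []<>(b & (c & a))):
1. ~(<>(b & (c & a)) -> []<>(b & (c & a))), w0
2. <>(b & (c & a)), w0
3. ~[]<>(b & (c & a)), w0
4. b & (c & a), w1
5. b, w1
6. c & a, w1
7. c, w1
8. a, w1
9. ~<>(b & (c & a)), w2
10. ~(b & (c & a)), w2
11. ~(c & a), w2
12. ~a, w2
Accessibility: w0Rw0, w0Rw1, w0Rw2, w1Rw1, w2Rw2
The negation has an open branch (countermodel exists).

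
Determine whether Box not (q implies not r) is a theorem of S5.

Not valid

Tableau for the negation not Box not (q implies not r):
1. not Box not (q implies not r), u
2. q implies not r, v
3. not r, v
Accessibility: uRu, uRv, vRu, vRv
The negation has an open branch (countermodel exists).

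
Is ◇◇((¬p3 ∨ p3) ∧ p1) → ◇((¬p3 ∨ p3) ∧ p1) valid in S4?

Tableau for the negation ¬(◇◇((¬p3 ∨ p3) ∧ p1) → ◇((¬p3 ∨ p3) ∧ p1)):
1. ¬(◇◇((¬p3 ∨ p3) ∧ p1) → ◇((¬p3 ∨ p3) ∧ p1)), w0
2. ◇◇((¬p3 ∨ p3) ∧ p1), w0   [¬→-rule on 1]
3. ¬◇((¬p3 ∨ p3) ∧ p1), w0   [¬→-rule on 1]
4. ¬((¬p3 ∨ p3) ∧ p1), w0   [¬◇-rule on 3 via w0Rw0]
5. ¬p1, w0   [¬∧-rule on 4 (branches; this branch)]
6. ◇((¬p3 ∨ p3) ∧ p1), w1   [◇-rule on 2: fresh world w1, w0Rw1]
7. ¬((¬p3 ∨ p3) ∧ p1), w1   [¬◇-rule on 3 via w0Rw1]
8. ¬p1, w1   [¬∧-rule on 7 (branches; this branch)]
9. (¬p3 ∨ p3) ∧ p1, w2   [◇-rule on 6: fresh world w2, w1Rw2]
10. ¬p3 ∨ p3, w2   [∧-rule on 9]
11. p1, w2   [∧-rule on 9]
12. ¬((¬p3 ∨ p3) ∧ p1), w2   [¬◇-rule on 3 via w0Rw2]
13. p3, w2   [∨-rule on 10 (branches; this branch)]
14. ¬(¬p3 ∨ p3), w2   [¬∧-rule on 12 (branches; this branch)]
15. ¬p3, w2   [¬∨-rule on 14]
Accessibility: w0Rw0, w0Rw1, w0Rw2, w1Rw1, w1Rw2, w2Rw2
Branch closes: p3 and ¬p3 both at w2.
Every branch of the negation's tableau closes; the branch above is one of them.

Valid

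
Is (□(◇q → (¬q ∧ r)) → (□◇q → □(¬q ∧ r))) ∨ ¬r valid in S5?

Yes, valid

Tableau for the negation ¬((□(◇q → (¬q ∧ r)) → (□◇q → □(¬q ∧ r))) ∨ ¬r):
1. ¬((□(◇q → (¬q ∧ r)) → (□◇q → □(¬q ∧ r))) ∨ ¬r), 0
2. ¬(□(◇q → (¬q ∧ r)) → (□◇q → □(¬q ∧ r))), 0
3. r, 0
4. □(◇q → (¬q ∧ r)), 0
5. ¬(□◇q → □(¬q ∧ r)), 0
6. □◇q, 0
7. ¬□(¬q ∧ r), 0
8. ◇q → (¬q ∧ r), 0
9. ◇q, 0
10. ¬q ∧ r, 0
11. ¬q, 0
12. ¬(¬q ∧ r), 1
13. ◇q → (¬q ∧ r), 1
14. ◇q, 1
15. ¬r, 1
16. ¬◇q, 1
17. ¬q, 1
18. q, 2
19. ◇q → (¬q ∧ r), 2
20. ◇q, 2
21. ¬q, 2
Accessibility: 0R0, 0R1, 0R2, 1R0, 1R1, 1R2, 2R0, 2R1, 2R2
Branch closes: q and ¬q both at 2.
All branches of the negation close; one closing branch shown above.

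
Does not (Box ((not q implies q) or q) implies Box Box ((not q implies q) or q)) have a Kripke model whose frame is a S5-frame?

No, unsatisfiable

1. not (Box ((not q implies q) or q) implies Box Box ((not q implies q) or q)), 0
2. Box ((not q implies q) or q), 0
3. not Box Box ((not q implies q) or q), 0
4. (not q implies q) or q, 0
5. not q implies q, 0
6. q, 0
7. not Box ((not q implies q) or q), 1
8. (not q implies q) or q, 1
9. not q implies q, 1
10. q, 1
11. not ((not q implies q) or q), 2
12. not (not q implies q), 2
13. not q, 2
14. (not q implies q) or q, 2
15. not q implies q, 2
16. q, 2
Accessibility: 0R0, 0R1, 0R2, 1R0, 1R1, 1R2, 2R0, 2R1, 2R2
Branch closes: q and not q both at 2.
(One branch shown.) All branches close.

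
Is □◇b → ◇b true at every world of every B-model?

Tableau for the negation ¬(□◇b → ◇b):
1. ¬(□◇b → ◇b), u
2. □◇b, u
3. ¬◇b, u
4. ◇b, u
5. ¬b, u
6. b, v
7. ◇b, v
8. ¬b, v
Accessibility: uRu, uRv, vRu, vRv
Branch closes: b and ¬b both at v.
Every branch of the negation's tableau closes; the branch above is one of them.

Valid in B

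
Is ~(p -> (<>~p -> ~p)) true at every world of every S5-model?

No, not valid

Tableau for the negation p -> (<>~p -> ~p):
1. p -> (<>~p -> ~p), 0
2. <>~p -> ~p, 0   [->-rule on 1 (branches; this branch)]
3. ~p, 0   [->-rule on 2 (branches; this branch)]
Accessibility: 0R0
The negation has an open branch (countermodel exists).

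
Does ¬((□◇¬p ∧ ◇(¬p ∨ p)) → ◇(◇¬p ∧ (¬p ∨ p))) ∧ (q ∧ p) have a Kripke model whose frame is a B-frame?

1. ¬((□◇¬p ∧ ◇(¬p ∨ p)) → ◇(◇¬p ∧ (¬p ∨ p))) ∧ (q ∧ p), u
2. ¬((□◇¬p ∧ ◇(¬p ∨ p)) → ◇(◇¬p ∧ (¬p ∨ p))), u   [∧-rule on 1]
3. q ∧ p, u   [∧-rule on 1]
4. □◇¬p ∧ ◇(¬p ∨ p), u   [¬→-rule on 2]
5. ¬◇(◇¬p ∧ (¬p ∨ p)), u   [¬→-rule on 2]
6. q, u   [∧-rule on 3]
7. p, u   [∧-rule on 3]
8. □◇¬p, u   [∧-rule on 4]
9. ◇(¬p ∨ p), u   [∧-rule on 4]
10. ¬(◇¬p ∧ (¬p ∨ p)), u   [¬◇-rule on 5 via uRu]
11. ◇¬p, u   [□-rule on 8 via uRu]
12. ¬◇¬p, u   [¬∧-rule on 10 (branches; this branch)]
13. ¬p ∨ p, v   [◇-rule on 9: fresh world v, uRv]
14. ¬(◇¬p ∧ (¬p ∨ p)), v   [¬◇-rule on 5 via uRv]
15. ◇¬p, v   [□-rule on 8 via uRv]
16. p, v   [¬◇-rule on 12 via uRv]
17. ¬◇¬p, v   [¬∧-rule on 14 (branches; this branch)]
18. ¬p, w   [◇-rule on 11: fresh world w, uRw]
19. ¬(◇¬p ∧ (¬p ∨ p)), w   [¬◇-rule on 5 via uRw]
20. ◇¬p, w   [□-rule on 8 via uRw]
21. p, w   [¬◇-rule on 12 via uRw]
Accessibility: uRu, uRv, uRw, vRu, vRv, wRu, wRw
Branch closes: p and ¬p both at w.
All branches of the tableau close; one closing branch shown above.

Unsatisfiable (every branch closes)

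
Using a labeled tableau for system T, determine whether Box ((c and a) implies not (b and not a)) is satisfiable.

1. Box ((c and a) implies not (b and not a)), 0
2. (c and a) implies not (b and not a), 0
3. not (b and not a), 0
4. a, 0
Accessibility: 0R0

Satisfiable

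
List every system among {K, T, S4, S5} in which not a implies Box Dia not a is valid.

S5

S5-tableau for the negation not (not a implies Box Dia not a):
1. not (not a implies Box Dia not a), u
2. not a, u
3. not Box Dia not a, u
4. not Dia not a, v
5. a, u
Accessibility: uRu, uRv, vRu, vRv
Branch closes: a and not a both at u.
Every branch closes (one shown): valid in S5.
S4-tableau for the negation not (not a implies Box Dia not a):
1. not (not a implies Box Dia not a), u
2. not a, u
3. not Box Dia not a, u
4. not Dia not a, v
5. a, v
Accessibility: uRu, uRv, vRv
Complete open branch: countermodel on an S4-frame, so not valid in S4, nor in K, T (the same frame is also a K-frame and a T-frame).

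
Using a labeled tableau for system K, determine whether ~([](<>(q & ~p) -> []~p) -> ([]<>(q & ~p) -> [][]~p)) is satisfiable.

1. ~([](<>(q & ~p) -> []~p) -> ([]<>(q & ~p) -> [][]~p)), u
2. [](<>(q & ~p) -> []~p), u   [~->-rule on 1]
3. ~([]<>(q & ~p) -> [][]~p), u   [~->-rule on 1]
4. []<>(q & ~p), u   [~->-rule on 3]
5. ~[][]~p, u   [~->-rule on 3]
6. ~[]~p, v   [~[]-rule on 5: fresh world v, uRv]
7. <>(q & ~p) -> []~p, v   [[]-rule on 2 via uRv]
8. <>(q & ~p), v   [[]-rule on 4 via uRv]
9. ~<>(q & ~p), v   [->-rule on 7 (branches; this branch)]
10. p, w   [~[]-rule on 6: fresh world w, vRw]
11. ~(q & ~p), w   [~<>-rule on 9 via vRw]
12. q & ~p, x   [<>-rule on 8: fresh world x, vRx]
13. q, x   [&-rule on 12]
14. ~p, x   [&-rule on 12]
15. ~(q & ~p), x   [~<>-rule on 9 via vRx]
16. p, x   [~&-rule on 15 (branches; this branch)]
Accessibility: uRv, vRw, vRx
Branch closes: p and ~p both at x.
Every branch closes; the branch above is one of them.

Unsatisfiable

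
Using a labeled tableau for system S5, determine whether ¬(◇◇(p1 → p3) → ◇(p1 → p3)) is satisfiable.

Unsatisfiable (every branch closes)

1. ¬(◇◇(p1 → p3) → ◇(p1 → p3)), 0
2. ◇◇(p1 → p3), 0
3. ¬◇(p1 → p3), 0
4. ¬(p1 → p3), 0
5. p1, 0
6. ¬p3, 0
7. ◇(p1 → p3), 1
8. ¬(p1 → p3), 1
9. p1, 1
10. ¬p3, 1
11. p1 → p3, 2
12. ¬(p1 → p3), 2
13. p1, 2
14. ¬p3, 2
15. p3, 2
Accessibility: 0R0, 0R1, 0R2, 1R0, 1R1, 1R2, 2R0, 2R1, 2R2
Branch closes: p3 and ¬p3 both at 2.
(One branch shown.) All branches close.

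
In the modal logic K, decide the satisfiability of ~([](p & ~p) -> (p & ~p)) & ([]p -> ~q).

Yes, satisfiable

1. ~([](p & ~p) -> (p & ~p)) & ([]p -> ~q), u
2. ~([](p & ~p) -> (p & ~p)), u   [&-rule on 1]
3. []p -> ~q, u   [&-rule on 1]
4. [](p & ~p), u   [~->-rule on 2]
5. ~(p & ~p), u   [~->-rule on 2]
6. ~q, u   [->-rule on 3 (branches; this branch)]
7. p, u   [~&-rule on 5 (branches; this branch)]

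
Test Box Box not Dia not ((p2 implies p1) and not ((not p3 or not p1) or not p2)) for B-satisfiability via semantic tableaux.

Yes, satisfiable

1. Box Box not Dia not ((p2 implies p1) and not ((not p3 or not p1) or not p2)), u
2. Box not Dia not ((p2 implies p1) and not ((not p3 or not p1) or not p2)), u
3. not Dia not ((p2 implies p1) and not ((not p3 or not p1) or not p2)), u
4. (p2 implies p1) and not ((not p3 or not p1) or not p2), u
5. p2 implies p1, u
6. not ((not p3 or not p1) or not p2), u
7. not (not p3 or not p1), u
8. p2, u
9. p3, u
10. p1, u
Accessibility: uRu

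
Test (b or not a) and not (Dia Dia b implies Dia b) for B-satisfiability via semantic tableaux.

Satisfiable

1. (b or not a) and not (Dia Dia b implies Dia b), w0
2. b or not a, w0
3. not (Dia Dia b implies Dia b), w0
4. Dia Dia b, w0
5. not Dia b, w0
6. not b, w0
7. not a, w0
8. Dia b, w1
9. not b, w1
10. b, w2
Accessibility: w0Rw0, w0Rw1, w1Rw0, w1Rw1, w1Rw2, w2Rw1, w2Rw2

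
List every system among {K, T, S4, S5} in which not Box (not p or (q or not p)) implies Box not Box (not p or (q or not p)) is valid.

S5-tableau for the negation not (not Box (not p or (q or not p)) implies Box not Box (not p or (q or not p))):
1. not (not Box (not p or (q or not p)) implies Box not Box (not p or (q or not p))), u
2. not Box (not p or (q or not p)), u
3. not Box not Box (not p or (q or not p)), u
4. not (not p or (q or not p)), v
5. p, v
6. not (q or not p), v
7. not q, v
8. Box (not p or (q or not p)), w
9. not p or (q or not p), u
10. not p or (q or not p), v
11. not p or (q or not p), w
12. q or not p, u
13. q or not p, v
14. q or not p, w
15. not p, u
16. not p, v
Accessibility: uRu, uRv, uRw, vRu, vRv, vRw, wRu, wRv, wRw
Branch closes: p and not p both at v.
Every branch closes (one shown): valid in S5.
S4-tableau for the negation not (not Box (not p or (q or not p)) implies Box not Box (not p or (q or not p))):
1. not (not Box (not p or (q or not p)) implies Box not Box (not p or (q or not p))), u
2. not Box (not p or (q or not p)), u
3. not Box not Box (not p or (q or not p)), u
4. not (not p or (q or not p)), v
5. p, v
6. not (q or not p), v
7. not q, v
8. Box (not p or (q or not p)), w
9. not p or (q or not p), w
10. q or not p, w
11. not p, w
Accessibility: uRu, uRv, uRw, vRv, wRw
Complete open branch: countermodel on an S4-frame, so not valid in S4, nor in K, T (the same frame is also a K-frame and a T-frame).

S5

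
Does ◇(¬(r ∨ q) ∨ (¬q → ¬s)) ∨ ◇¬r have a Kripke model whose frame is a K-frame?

1. ◇(¬(r ∨ q) ∨ (¬q → ¬s)) ∨ ◇¬r, u
2. ◇¬r, u   [∨-rule on 1 (branches; this branch)]
3. ¬r, v   [◇-rule on 2: fresh world v, uRv]
Accessibility: uRv

Satisfiable (open branch found)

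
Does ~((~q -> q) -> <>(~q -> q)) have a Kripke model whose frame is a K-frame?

Satisfiable

1. ~((~q -> q) -> <>(~q -> q)), 0
2. ~q -> q, 0
3. ~<>(~q -> q), 0
4. q, 0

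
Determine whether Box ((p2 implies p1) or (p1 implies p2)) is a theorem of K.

Tableau for the negation not Box ((p2 implies p1) or (p1 implies p2)):
1. not Box ((p2 implies p1) or (p1 implies p2)), u
2. not ((p2 implies p1) or (p1 implies p2)), v   [neg-Box-rule on 1: fresh world v, uRv]
3. not (p2 implies p1), v   [neg-or-rule on 2]
4. not (p1 implies p2), v   [neg-or-rule on 2]
5. p2, v   [neg-implies-rule on 3]
6. not p1, v   [neg-implies-rule on 3]
7. p1, v   [neg-implies-rule on 4]
8. not p2, v   [neg-implies-rule on 4]
Accessibility: uRv
Branch closes: p1 and not p1 both at v.
Every branch of the negation's tableau closes; the branch above is one of them.

Valid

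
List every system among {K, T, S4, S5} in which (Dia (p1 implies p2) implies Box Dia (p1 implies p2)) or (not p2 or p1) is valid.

S5

S5-tableau for the negation not ((Dia (p1 implies p2) implies Box Dia (p1 implies p2)) or (not p2 or p1)):
1. not ((Dia (p1 implies p2) implies Box Dia (p1 implies p2)) or (not p2 or p1)), 0
2. not (Dia (p1 implies p2) implies Box Dia (p1 implies p2)), 0
3. not (not p2 or p1), 0
4. Dia (p1 implies p2), 0
5. not Box Dia (p1 implies p2), 0
6. p2, 0
7. not p1, 0
8. p1 implies p2, 1
9. p2, 1
10. not Dia (p1 implies p2), 2
11. not (p1 implies p2), 0
12. p1, 0
13. not p2, 0
Accessibility: 0R0, 0R1, 0R2, 1R0, 1R1, 1R2, 2R0, 2R1, 2R2
Branch closes: p1 and not p1 both at 0.
Every branch closes (one shown): valid in S5.
S4-tableau for the negation not ((Dia (p1 implies p2) implies Box Dia (p1 implies p2)) or (not p2 or p1)):
1. not ((Dia (p1 implies p2) implies Box Dia (p1 implies p2)) or (not p2 or p1)), 0
2. not (Dia (p1 implies p2) implies Box Dia (p1 implies p2)), 0
3. not (not p2 or p1), 0
4. Dia (p1 implies p2), 0
5. not Box Dia (p1 implies p2), 0
6. p2, 0
7. not p1, 0
8. p1 implies p2, 1
9. p2, 1
10. not Dia (p1 implies p2), 2
11. not (p1 implies p2), 2
12. p1, 2
13. not p2, 2
Accessibility: 0R0, 0R1, 0R2, 1R1, 2R2
Complete open branch: countermodel on an S4-frame, so not valid in S4, nor in K, T (the same frame is also a K-frame and a T-frame).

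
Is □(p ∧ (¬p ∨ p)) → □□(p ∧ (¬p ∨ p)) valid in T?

Not valid

Tableau for the negation ¬(□(p ∧ (¬p ∨ p)) → □□(p ∧ (¬p ∨ p))):
1. ¬(□(p ∧ (¬p ∨ p)) → □□(p ∧ (¬p ∨ p))), u
2. □(p ∧ (¬p ∨ p)), u
3. ¬□□(p ∧ (¬p ∨ p)), u
4. p ∧ (¬p ∨ p), u
5. p, u
6. ¬p ∨ p, u
7. ¬□(p ∧ (¬p ∨ p)), v
8. p ∧ (¬p ∨ p), v
9. p, v
10. ¬p ∨ p, v
11. ¬(p ∧ (¬p ∨ p)), w
12. ¬p, w
Accessibility: uRu, uRv, vRv, vRw, wRw
The negation has an open branch (countermodel exists).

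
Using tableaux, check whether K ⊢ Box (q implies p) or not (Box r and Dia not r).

Valid

Tableau for the negation not (Box (q implies p) or not (Box r and Dia not r)):
1. not (Box (q implies p) or not (Box r and Dia not r)), u
2. not Box (q implies p), u
3. Box r and Dia not r, u
4. Box r, u
5. Dia not r, u
6. not (q implies p), v
7. q, v
8. not p, v
9. r, v
10. not r, w
11. r, w
Accessibility: uRv, uRw
Branch closes: r and not r both at w.
All branches of the negation close; one closing branch shown above.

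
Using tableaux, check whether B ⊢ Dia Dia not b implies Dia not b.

Tableau for the negation not (Dia Dia not b implies Dia not b):
1. not (Dia Dia not b implies Dia not b), u
2. Dia Dia not b, u
3. not Dia not b, u
4. b, u
5. Dia not b, v
6. b, v
7. not b, w
Accessibility: uRu, uRv, vRu, vRv, vRw, wRv, wRw
The negation has an open branch (countermodel exists).

Not valid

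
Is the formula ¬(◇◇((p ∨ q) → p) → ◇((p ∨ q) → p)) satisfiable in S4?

1. ¬(◇◇((p ∨ q) → p) → ◇((p ∨ q) → p)), w0
2. ◇◇((p ∨ q) → p), w0   [¬→-rule on 1]
3. ¬◇((p ∨ q) → p), w0   [¬→-rule on 1]
4. ¬((p ∨ q) → p), w0   [¬◇-rule on 3 via w0Rw0]
5. p ∨ q, w0   [¬→-rule on 4]
6. ¬p, w0   [¬→-rule on 4]
7. q, w0   [∨-rule on 5 (branches; this branch)]
8. ◇((p ∨ q) → p), w1   [◇-rule on 2: fresh world w1, w0Rw1]
9. ¬((p ∨ q) → p), w1   [¬◇-rule on 3 via w0Rw1]
10. p ∨ q, w1   [¬→-rule on 9]
11. ¬p, w1   [¬→-rule on 9]
12. q, w1   [∨-rule on 10 (branches; this branch)]
13. (p ∨ q) → p, w2   [◇-rule on 8: fresh world w2, w1Rw2]
14. ¬((p ∨ q) → p), w2   [¬◇-rule on 3 via w0Rw2]
15. p ∨ q, w2   [¬→-rule on 14]
16. ¬p, w2   [¬→-rule on 14]
17. ¬(p ∨ q), w2   [→-rule on 13 (branches; this branch)]
18. ¬q, w2   [¬∨-rule on 17]
19. q, w2   [∨-rule on 15 (branches; this branch)]
Accessibility: w0Rw0, w0Rw1, w0Rw2, w1Rw1, w1Rw2, w2Rw2
Branch closes: q and ¬q both at w2.
All branches of the tableau close; one closing branch shown above.

No, unsatisfiable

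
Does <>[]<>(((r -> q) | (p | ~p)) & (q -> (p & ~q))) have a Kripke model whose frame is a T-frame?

1. <>[]<>(((r -> q) | (p | ~p)) & (q -> (p & ~q))), u
2. []<>(((r -> q) | (p | ~p)) & (q -> (p & ~q))), v
3. <>(((r -> q) | (p | ~p)) & (q -> (p & ~q))), v
4. ((r -> q) | (p | ~p)) & (q -> (p & ~q)), w
5. (r -> q) | (p | ~p), w
6. q -> (p & ~q), w
7. <>(((r -> q) | (p | ~p)) & (q -> (p & ~q))), w
8. p | ~p, w
9. p & ~q, w
10. p, w
11. ~q, w
12. ((r -> q) | (p | ~p)) & (q -> (p & ~q)), x
13. (r -> q) | (p | ~p), x
14. q -> (p & ~q), x
15. p | ~p, x
16. p & ~q, x
17. p, x
18. ~q, x
Accessibility: uRu, uRv, vRv, vRw, wRw, wRx, xRx

Satisfiable (open branch found)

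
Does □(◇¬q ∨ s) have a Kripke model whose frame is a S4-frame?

Satisfiable (open branch found)

1. □(◇¬q ∨ s), w0
2. ◇¬q ∨ s, w0   [□-rule on 1 via w0Rw0]
3. s, w0   [∨-rule on 2 (branches; this branch)]
Accessibility: w0Rw0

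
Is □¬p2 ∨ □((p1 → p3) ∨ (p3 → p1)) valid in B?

Valid in B

Tableau for the negation ¬(□¬p2 ∨ □((p1 → p3) ∨ (p3 → p1))):
1. ¬(□¬p2 ∨ □((p1 → p3) ∨ (p3 → p1))), u
2. ¬□¬p2, u
3. ¬□((p1 → p3) ∨ (p3 → p1)), u
4. p2, v
5. ¬((p1 → p3) ∨ (p3 → p1)), w
6. ¬(p1 → p3), w
7. ¬(p3 → p1), w
8. p1, w
9. ¬p3, w
10. p3, w
11. ¬p1, w
Accessibility: uRu, uRv, uRw, vRu, vRv, wRu, wRw
Branch closes: p3 and ¬p3 both at w.
Every branch of the negation's tableau closes; the branch above is one of them.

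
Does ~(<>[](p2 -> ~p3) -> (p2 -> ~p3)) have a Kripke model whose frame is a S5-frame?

1. ~(<>[](p2 -> ~p3) -> (p2 -> ~p3)), 0
2. <>[](p2 -> ~p3), 0   [~->-rule on 1]
3. ~(p2 -> ~p3), 0   [~->-rule on 1]
4. p2, 0   [~->-rule on 3]
5. p3, 0   [~->-rule on 3]
6. [](p2 -> ~p3), 1   [<>-rule on 2: fresh world 1, 0R1]
7. p2 -> ~p3, 0   [[]-rule on 6 via 1R0]
8. p2 -> ~p3, 1   [[]-rule on 6 via 1R1]
9. ~p3, 0   [->-rule on 7 (branches; this branch)]
Accessibility: 0R0, 0R1, 1R0, 1R1
Branch closes: p3 and ~p3 both at 0.
(One branch shown.) All branches close.

Unsatisfiable (every branch closes)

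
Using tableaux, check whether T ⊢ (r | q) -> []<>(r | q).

Tableau for the negation ~((r | q) -> []<>(r | q)):
1. ~((r | q) -> []<>(r | q)), 0
2. r | q, 0
3. ~[]<>(r | q), 0
4. q, 0
5. ~<>(r | q), 1
6. ~(r | q), 1
7. ~r, 1
8. ~q, 1
Accessibility: 0R0, 0R1, 1R1
The negation has an open branch (countermodel exists).

Invalid (countermodel exists)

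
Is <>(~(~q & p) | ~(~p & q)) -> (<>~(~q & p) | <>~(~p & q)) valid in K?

Yes, valid

Tableau for the negation ~(<>(~(~q & p) | ~(~p & q)) -> (<>~(~q & p) | <>~(~p & q))):
1. ~(<>(~(~q & p) | ~(~p & q)) -> (<>~(~q & p) | <>~(~p & q))), w0
2. <>(~(~q & p) | ~(~p & q)), w0
3. ~(<>~(~q & p) | <>~(~p & q)), w0
4. ~<>~(~q & p), w0
5. ~<>~(~p & q), w0
6. ~(~q & p) | ~(~p & q), w1
7. ~q & p, w1
8. ~q, w1
9. p, w1
10. ~p & q, w1
11. ~p, w1
12. q, w1
Accessibility: w0Rw1
Branch closes: p and ~p both at w1.
All branches of the negation close; one closing branch shown above.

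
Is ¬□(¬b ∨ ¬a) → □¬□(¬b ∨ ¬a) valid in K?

Tableau for the negation ¬(¬□(¬b ∨ ¬a) → □¬□(¬b ∨ ¬a)):
1. ¬(¬□(¬b ∨ ¬a) → □¬□(¬b ∨ ¬a)), u
2. ¬□(¬b ∨ ¬a), u
3. ¬□¬□(¬b ∨ ¬a), u
4. ¬(¬b ∨ ¬a), v
5. b, v
6. a, v
7. □(¬b ∨ ¬a), w
Accessibility: uRv, uRw
The negation has an open branch (countermodel exists).

Not valid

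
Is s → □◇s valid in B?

Tableau for the negation ¬(s → □◇s):
1. ¬(s → □◇s), 0
2. s, 0
3. ¬□◇s, 0
4. ¬◇s, 1
5. ¬s, 0
Accessibility: 0R0, 0R1, 1R0, 1R1
Branch closes: s and ¬s both at 0.
All branches of the negation close; one closing branch shown above.

Yes, valid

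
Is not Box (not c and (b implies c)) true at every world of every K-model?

Invalid (countermodel exists)

Tableau for the negation Box (not c and (b implies c)):
1. Box (not c and (b implies c)), 0
The negation has an open branch (countermodel exists).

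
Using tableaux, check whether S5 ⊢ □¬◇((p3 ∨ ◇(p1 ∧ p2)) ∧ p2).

Tableau for the negation ¬□¬◇((p3 ∨ ◇(p1 ∧ p2)) ∧ p2):
1. ¬□¬◇((p3 ∨ ◇(p1 ∧ p2)) ∧ p2), w0
2. ◇((p3 ∨ ◇(p1 ∧ p2)) ∧ p2), w1
3. (p3 ∨ ◇(p1 ∧ p2)) ∧ p2, w2
4. p3 ∨ ◇(p1 ∧ p2), w2
5. p2, w2
6. ◇(p1 ∧ p2), w2
7. p1 ∧ p2, w3
8. p1, w3
9. p2, w3
Accessibility: w0Rw0, w0Rw1, w0Rw2, w0Rw3, w1Rw0, w1Rw1, w1Rw2, w1Rw3, w2Rw0, w2Rw1, w2Rw2, w2Rw3, w3Rw0, w3Rw1, w3Rw2, w3Rw3
The negation has an open branch (countermodel exists).

No, not valid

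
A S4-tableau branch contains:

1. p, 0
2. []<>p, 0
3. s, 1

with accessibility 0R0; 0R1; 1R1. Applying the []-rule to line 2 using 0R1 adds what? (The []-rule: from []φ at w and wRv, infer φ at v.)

<>p, 1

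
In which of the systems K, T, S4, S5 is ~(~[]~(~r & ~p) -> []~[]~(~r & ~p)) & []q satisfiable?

K, T, S4

S5-tableau for the formula:
1. ~(~[]~(~r & ~p) -> []~[]~(~r & ~p)) & []q, 0
2. ~(~[]~(~r & ~p) -> []~[]~(~r & ~p)), 0   [&-rule on 1]
3. []q, 0   [&-rule on 1]
4. ~[]~(~r & ~p), 0   [~->-rule on 2]
5. ~[]~[]~(~r & ~p), 0   [~->-rule on 2]
6. q, 0   [[]-rule on 3 via 0R0]
7. ~r & ~p, 1   [~[]-rule on 4: fresh world 1, 0R1]
8. ~r, 1   [&-rule on 7]
9. ~p, 1   [&-rule on 7]
10. q, 1   [[]-rule on 3 via 0R1]
11. []~(~r & ~p), 2   [~[]-rule on 5: fresh world 2, 0R2]
12. q, 2   [[]-rule on 3 via 0R2]
13. ~(~r & ~p), 0   [[]-rule on 11 via 2R0]
14. ~(~r & ~p), 1   [[]-rule on 11 via 2R1]
15. ~(~r & ~p), 2   [[]-rule on 11 via 2R2]
16. p, 0   [~&-rule on 13 (branches; this branch)]
17. p, 1   [~&-rule on 14 (branches; this branch)]
Accessibility: 0R0, 0R1, 0R2, 1R0, 1R1, 1R2, 2R0, 2R1, 2R2
Branch closes: p and ~p both at 1.
Every branch closes (one shown): unsatisfiable in S5.
S4-tableau for the formula:
1. ~(~[]~(~r & ~p) -> []~[]~(~r & ~p)) & []q, 0
2. ~(~[]~(~r & ~p) -> []~[]~(~r & ~p)), 0   [&-rule on 1]
3. []q, 0   [&-rule on 1]
4. ~[]~(~r & ~p), 0   [~->-rule on 2]
5. ~[]~[]~(~r & ~p), 0   [~->-rule on 2]
6. q, 0   [[]-rule on 3 via 0R0]
7. ~r & ~p, 1   [~[]-rule on 4: fresh world 1, 0R1]
8. ~r, 1   [&-rule on 7]
9. ~p, 1   [&-rule on 7]
10. q, 1   [[]-rule on 3 via 0R1]
11. []~(~r & ~p), 2   [~[]-rule on 5: fresh world 2, 0R2]
12. q, 2   [[]-rule on 3 via 0R2]
13. ~(~r & ~p), 2   [[]-rule on 11 via 2R2]
14. p, 2   [~&-rule on 13 (branches; this branch)]
Accessibility: 0R0, 0R1, 0R2, 1R1, 2R2
Complete open branch: satisfiable in S4, hence also in K, T (this S4-model is also a K-model and a T-model).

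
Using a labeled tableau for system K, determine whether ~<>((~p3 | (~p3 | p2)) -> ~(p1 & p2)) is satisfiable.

1. ~<>((~p3 | (~p3 | p2)) -> ~(p1 & p2)), w0

Satisfiable (open branch found)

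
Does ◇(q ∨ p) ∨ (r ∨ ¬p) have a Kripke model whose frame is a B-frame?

1. ◇(q ∨ p) ∨ (r ∨ ¬p), u
2. r ∨ ¬p, u
3. ¬p, u
Accessibility: uRu

Satisfiable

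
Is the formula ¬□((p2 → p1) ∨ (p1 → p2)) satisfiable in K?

1. ¬□((p2 → p1) ∨ (p1 → p2)), w0
2. ¬((p2 → p1) ∨ (p1 → p2)), w1
3. ¬(p2 → p1), w1
4. ¬(p1 → p2), w1
5. p2, w1
6. ¬p1, w1
7. p1, w1
8. ¬p2, w1
Accessibility: w0Rw1
Branch closes: p1 and ¬p1 both at w1.
All branches of the tableau close; one closing branch shown above.

No, unsatisfiable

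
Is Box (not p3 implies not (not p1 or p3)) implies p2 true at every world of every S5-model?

Tableau for the negation not (Box (not p3 implies not (not p1 or p3)) implies p2):
1. not (Box (not p3 implies not (not p1 or p3)) implies p2), u
2. Box (not p3 implies not (not p1 or p3)), u
3. not p2, u
4. not p3 implies not (not p1 or p3), u
5. not (not p1 or p3), u
6. p1, u
7. not p3, u
Accessibility: uRu
The negation has an open branch (countermodel exists).

No, not valid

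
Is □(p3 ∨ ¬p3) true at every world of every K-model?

Valid

Tableau for the negation ¬□(p3 ∨ ¬p3):
1. ¬□(p3 ∨ ¬p3), w0
2. ¬(p3 ∨ ¬p3), w1   [¬□-rule on 1: fresh world w1, w0Rw1]
3. ¬p3, w1   [¬∨-rule on 2]
4. p3, w1   [¬∨-rule on 2]
Accessibility: w0Rw1
Branch closes: p3 and ¬p3 both at w1.
All branches of the negation close; one closing branch shown above.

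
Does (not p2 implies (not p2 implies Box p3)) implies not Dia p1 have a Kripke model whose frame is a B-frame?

Yes, satisfiable

1. (not p2 implies (not p2 implies Box p3)) implies not Dia p1, u
2. not Dia p1, u
3. not p1, u
Accessibility: uRu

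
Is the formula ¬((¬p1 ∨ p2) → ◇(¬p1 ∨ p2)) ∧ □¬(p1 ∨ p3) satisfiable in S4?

Unsatisfiable (every branch closes)

1. ¬((¬p1 ∨ p2) → ◇(¬p1 ∨ p2)) ∧ □¬(p1 ∨ p3), 0
2. ¬((¬p1 ∨ p2) → ◇(¬p1 ∨ p2)), 0
3. □¬(p1 ∨ p3), 0
4. ¬p1 ∨ p2, 0
5. ¬◇(¬p1 ∨ p2), 0
6. ¬(p1 ∨ p3), 0
7. ¬p1, 0
8. ¬p3, 0
9. ¬(¬p1 ∨ p2), 0
10. p1, 0
11. ¬p2, 0
Accessibility: 0R0
Branch closes: p1 and ¬p1 both at 0.
(One branch shown.) All branches close.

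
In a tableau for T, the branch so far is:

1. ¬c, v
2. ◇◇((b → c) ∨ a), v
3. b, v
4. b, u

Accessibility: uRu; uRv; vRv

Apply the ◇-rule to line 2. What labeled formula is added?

a fresh world w with vRw, and ◇((b → c) ∨ a) at w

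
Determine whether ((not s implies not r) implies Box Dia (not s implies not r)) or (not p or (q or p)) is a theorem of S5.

Tableau for the negation not (((not s implies not r) implies Box Dia (not s implies not r)) or (not p or (q or p))):
1. not (((not s implies not r) implies Box Dia (not s implies not r)) or (not p or (q or p))), w0
2. not ((not s implies not r) implies Box Dia (not s implies not r)), w0
3. not (not p or (q or p)), w0
4. not s implies not r, w0
5. not Box Dia (not s implies not r), w0
6. p, w0
7. not (q or p), w0
8. not q, w0
9. not p, w0
Accessibility: w0Rw0
Branch closes: p and not p both at w0.
Every branch of the negation's tableau closes; the branch above is one of them.

Valid in S5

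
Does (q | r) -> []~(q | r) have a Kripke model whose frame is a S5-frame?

Yes, satisfiable

1. (q | r) -> []~(q | r), u
2. []~(q | r), u
3. ~(q | r), u
4. ~q, u
5. ~r, u
Accessibility: uRu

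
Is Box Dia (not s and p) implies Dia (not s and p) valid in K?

Tableau for the negation not (Box Dia (not s and p) implies Dia (not s and p)):
1. not (Box Dia (not s and p) implies Dia (not s and p)), 0
2. Box Dia (not s and p), 0
3. not Dia (not s and p), 0
The negation has an open branch (countermodel exists).

Not valid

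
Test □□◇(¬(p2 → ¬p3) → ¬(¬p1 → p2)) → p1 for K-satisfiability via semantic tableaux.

Yes, satisfiable

1. □□◇(¬(p2 → ¬p3) → ¬(¬p1 → p2)) → p1, u
2. p1, u   [→-rule on 1 (branches; this branch)]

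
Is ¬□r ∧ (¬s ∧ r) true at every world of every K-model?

Not valid

Tableau for the negation ¬(¬□r ∧ (¬s ∧ r)):
1. ¬(¬□r ∧ (¬s ∧ r)), w0
2. ¬(¬s ∧ r), w0
3. ¬r, w0
The negation has an open branch (countermodel exists).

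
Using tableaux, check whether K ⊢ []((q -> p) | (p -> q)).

Yes, valid

Tableau for the negation ~[]((q -> p) | (p -> q)):
1. ~[]((q -> p) | (p -> q)), w0
2. ~((q -> p) | (p -> q)), w1
3. ~(q -> p), w1
4. ~(p -> q), w1
5. q, w1
6. ~p, w1
7. p, w1
8. ~q, w1
Accessibility: w0Rw1
Branch closes: p and ~p both at w1.
All branches of the negation close; one closing branch shown above.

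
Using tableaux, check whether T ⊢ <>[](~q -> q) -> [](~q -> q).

Not valid

Tableau for the negation ~(<>[](~q -> q) -> [](~q -> q)):
1. ~(<>[](~q -> q) -> [](~q -> q)), w0
2. <>[](~q -> q), w0
3. ~[](~q -> q), w0
4. [](~q -> q), w1
5. ~q -> q, w1
6. q, w1
7. ~(~q -> q), w2
8. ~q, w2
Accessibility: w0Rw0, w0Rw1, w0Rw2, w1Rw1, w2Rw2
The negation has an open branch (countermodel exists).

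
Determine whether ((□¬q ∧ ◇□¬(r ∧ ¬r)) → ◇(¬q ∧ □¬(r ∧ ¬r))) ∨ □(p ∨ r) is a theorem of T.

Yes, valid

Tableau for the negation ¬(((□¬q ∧ ◇□¬(r ∧ ¬r)) → ◇(¬q ∧ □¬(r ∧ ¬r))) ∨ □(p ∨ r)):
1. ¬(((□¬q ∧ ◇□¬(r ∧ ¬r)) → ◇(¬q ∧ □¬(r ∧ ¬r))) ∨ □(p ∨ r)), u
2. ¬((□¬q ∧ ◇□¬(r ∧ ¬r)) → ◇(¬q ∧ □¬(r ∧ ¬r))), u   [¬∨-rule on 1]
3. ¬□(p ∨ r), u   [¬∨-rule on 1]
4. □¬q ∧ ◇□¬(r ∧ ¬r), u   [¬→-rule on 2]
5. ¬◇(¬q ∧ □¬(r ∧ ¬r)), u   [¬→-rule on 2]
6. □¬q, u   [∧-rule on 4]
7. ◇□¬(r ∧ ¬r), u   [∧-rule on 4]
8. ¬(¬q ∧ □¬(r ∧ ¬r)), u   [¬◇-rule on 5 via uRu]
9. ¬q, u   [□-rule on 6 via uRu]
10. ¬□¬(r ∧ ¬r), u   [¬∧-rule on 8 (branches; this branch)]
11. ¬(p ∨ r), v   [¬□-rule on 3: fresh world v, uRv]
12. ¬p, v   [¬∨-rule on 11]
13. ¬r, v   [¬∨-rule on 11]
14. ¬(¬q ∧ □¬(r ∧ ¬r)), v   [¬◇-rule on 5 via uRv]
15. ¬q, v   [□-rule on 6 via uRv]
16. ¬□¬(r ∧ ¬r), v   [¬∧-rule on 14 (branches; this branch)]
17. □¬(r ∧ ¬r), w   [◇-rule on 7: fresh world w, uRw]
18. ¬(¬q ∧ □¬(r ∧ ¬r)), w   [¬◇-rule on 5 via uRw]
19. ¬q, w   [□-rule on 6 via uRw]
20. ¬(r ∧ ¬r), w   [□-rule on 17 via wRw]
21. ¬□¬(r ∧ ¬r), w   [¬∧-rule on 18 (branches; this branch)]
22. r, w   [¬∧-rule on 20 (branches; this branch)]
23. r ∧ ¬r, x   [¬□-rule on 10: fresh world x, uRx]
24. r, x   [∧-rule on 23]
25. ¬r, x   [∧-rule on 23]
Accessibility: uRu, uRv, uRw, uRx, vRv, wRw, xRx
Branch closes: r and ¬r both at x.
Every branch of the negation's tableau closes; the branch above is one of them.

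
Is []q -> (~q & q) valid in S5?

Invalid (countermodel exists)

Tableau for the negation ~([]q -> (~q & q)):
1. ~([]q -> (~q & q)), u
2. []q, u
3. ~(~q & q), u
4. q, u
Accessibility: uRu
The negation has an open branch (countermodel exists).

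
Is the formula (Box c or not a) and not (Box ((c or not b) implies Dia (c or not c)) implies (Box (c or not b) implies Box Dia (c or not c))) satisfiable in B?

1. (Box c or not a) and not (Box ((c or not b) implies Dia (c or not c)) implies (Box (c or not b) implies Box Dia (c or not c))), u
2. Box c or not a, u
3. not (Box ((c or not b) implies Dia (c or not c)) implies (Box (c or not b) implies Box Dia (c or not c))), u
4. Box ((c or not b) implies Dia (c or not c)), u
5. not (Box (c or not b) implies Box Dia (c or not c)), u
6. Box (c or not b), u
7. not Box Dia (c or not c), u
8. (c or not b) implies Dia (c or not c), u
9. c or not b, u
10. Box c, u
11. c, u
12. Dia (c or not c), u
13. not b, u
14. not Dia (c or not c), v
15. (c or not b) implies Dia (c or not c), v
16. c or not b, v
17. c, v
18. not (c or not c), u
19. not c, u
Accessibility: uRu, uRv, vRu, vRv
Branch closes: c and not c both at u.
(One branch shown.) All branches close.

Unsatisfiable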